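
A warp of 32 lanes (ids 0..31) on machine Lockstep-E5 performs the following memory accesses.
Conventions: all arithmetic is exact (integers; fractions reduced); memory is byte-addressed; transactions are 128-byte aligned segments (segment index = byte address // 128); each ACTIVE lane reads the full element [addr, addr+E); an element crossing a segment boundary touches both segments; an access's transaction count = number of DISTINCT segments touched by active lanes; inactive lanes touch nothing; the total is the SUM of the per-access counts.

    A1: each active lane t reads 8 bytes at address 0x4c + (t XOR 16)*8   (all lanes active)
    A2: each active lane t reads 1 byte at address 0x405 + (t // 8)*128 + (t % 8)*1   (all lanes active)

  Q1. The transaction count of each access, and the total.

A1: 3 transactions
A2: 4 transactions

Answer: 3,4; total 7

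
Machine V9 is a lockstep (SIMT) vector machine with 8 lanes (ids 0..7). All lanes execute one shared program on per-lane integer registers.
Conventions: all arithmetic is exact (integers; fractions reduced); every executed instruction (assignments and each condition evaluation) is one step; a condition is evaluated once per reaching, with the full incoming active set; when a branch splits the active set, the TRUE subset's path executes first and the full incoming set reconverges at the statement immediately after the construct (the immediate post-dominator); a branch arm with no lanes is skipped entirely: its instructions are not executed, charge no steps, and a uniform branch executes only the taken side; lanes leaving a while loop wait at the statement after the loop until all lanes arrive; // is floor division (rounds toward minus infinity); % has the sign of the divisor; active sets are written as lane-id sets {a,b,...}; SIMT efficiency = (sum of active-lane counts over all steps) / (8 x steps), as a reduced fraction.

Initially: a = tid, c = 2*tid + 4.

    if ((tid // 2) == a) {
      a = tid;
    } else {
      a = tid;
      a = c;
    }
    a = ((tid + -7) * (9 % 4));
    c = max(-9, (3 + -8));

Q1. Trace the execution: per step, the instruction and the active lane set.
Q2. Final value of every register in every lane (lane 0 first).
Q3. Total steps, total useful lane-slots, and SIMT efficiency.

step 0: eval ((tid // 2) == a)       {0,1,2,3,4,5,6,7}
step 1: a <- tid                     {0}
step 2: a <- tid                     {1,2,3,4,5,6,7}
step 3: a <- c                       {1,2,3,4,5,6,7}
step 4: a <- ((tid + -7) * (9 % 4))  {0,1,2,3,4,5,6,7}
step 5: c <- max(-9, (3 + -8))       {0,1,2,3,4,5,6,7}

Answer: 6 steps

a: -7,-6,-5,-4,-3,-2,-1,0
c: -5,-5,-5,-5,-5,-5,-5,-5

steps = 6; useful = 39; efficiency = 39/48 = 13/16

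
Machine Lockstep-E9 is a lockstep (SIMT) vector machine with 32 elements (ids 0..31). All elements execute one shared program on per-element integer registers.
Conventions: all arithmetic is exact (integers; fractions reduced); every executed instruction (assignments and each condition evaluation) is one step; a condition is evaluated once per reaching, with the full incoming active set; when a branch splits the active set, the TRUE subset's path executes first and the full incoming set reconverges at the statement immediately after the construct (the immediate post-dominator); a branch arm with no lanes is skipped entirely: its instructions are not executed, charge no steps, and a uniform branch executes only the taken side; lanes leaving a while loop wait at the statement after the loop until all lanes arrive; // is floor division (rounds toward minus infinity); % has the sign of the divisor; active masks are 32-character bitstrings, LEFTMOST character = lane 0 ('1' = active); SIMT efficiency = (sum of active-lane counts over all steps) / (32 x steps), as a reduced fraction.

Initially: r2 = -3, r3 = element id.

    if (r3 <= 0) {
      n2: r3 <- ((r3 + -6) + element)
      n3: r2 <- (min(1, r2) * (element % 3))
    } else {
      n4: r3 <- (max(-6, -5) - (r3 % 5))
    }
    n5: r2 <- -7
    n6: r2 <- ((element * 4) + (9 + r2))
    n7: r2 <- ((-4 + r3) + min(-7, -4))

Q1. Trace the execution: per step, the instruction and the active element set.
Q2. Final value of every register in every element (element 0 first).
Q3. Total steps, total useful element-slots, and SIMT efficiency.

step 0: eval (r3 <= 0)               11111111111111111111111111111111
step 1: r3 <- ((r3 + -6) + element)  10000000000000000000000000000000
step 2: r2 <- (min(1, r2) * (element % 3)) 10000000000000000000000000000000
step 3: r3 <- (max(-6, -5) - (r3 % 5)) 01111111111111111111111111111111
step 4: r2 <- -7                     11111111111111111111111111111111
step 5: r2 <- ((element * 4) + (9 + r2)) 11111111111111111111111111111111
step 6: r2 <- ((-4 + r3) + min(-7, -4)) 11111111111111111111111111111111

Answer: 7 steps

r2: -17,-17,-18,-19,-20,-16,-17,-18,-19,-20,-16,-17,-18,-19,-20,-16,-17,-18,-19,-20,-16,-17,-18,-19,-20,-16,-17,-18,-19,-20,-16,-17
r3: -6,-6,-7,-8,-9,-5,-6,-7,-8,-9,-5,-6,-7,-8,-9,-5,-6,-7,-8,-9,-5,-6,-7,-8,-9,-5,-6,-7,-8,-9,-5,-6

steps = 7; useful = 161; efficiency = 161/224 = 23/32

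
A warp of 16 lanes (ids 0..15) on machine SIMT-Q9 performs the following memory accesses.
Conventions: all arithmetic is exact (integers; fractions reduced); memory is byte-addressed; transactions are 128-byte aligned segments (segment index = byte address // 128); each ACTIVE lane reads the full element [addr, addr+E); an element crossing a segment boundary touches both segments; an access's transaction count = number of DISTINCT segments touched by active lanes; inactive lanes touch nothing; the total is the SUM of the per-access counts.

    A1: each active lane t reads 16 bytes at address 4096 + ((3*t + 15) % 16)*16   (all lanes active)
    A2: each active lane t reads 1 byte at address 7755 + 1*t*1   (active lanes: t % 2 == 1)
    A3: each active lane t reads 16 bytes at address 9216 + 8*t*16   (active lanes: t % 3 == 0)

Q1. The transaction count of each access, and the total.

A1: 2 transactions
A2: 1 transaction
A3: 6 transactions

Answer: 2,1,6; total 9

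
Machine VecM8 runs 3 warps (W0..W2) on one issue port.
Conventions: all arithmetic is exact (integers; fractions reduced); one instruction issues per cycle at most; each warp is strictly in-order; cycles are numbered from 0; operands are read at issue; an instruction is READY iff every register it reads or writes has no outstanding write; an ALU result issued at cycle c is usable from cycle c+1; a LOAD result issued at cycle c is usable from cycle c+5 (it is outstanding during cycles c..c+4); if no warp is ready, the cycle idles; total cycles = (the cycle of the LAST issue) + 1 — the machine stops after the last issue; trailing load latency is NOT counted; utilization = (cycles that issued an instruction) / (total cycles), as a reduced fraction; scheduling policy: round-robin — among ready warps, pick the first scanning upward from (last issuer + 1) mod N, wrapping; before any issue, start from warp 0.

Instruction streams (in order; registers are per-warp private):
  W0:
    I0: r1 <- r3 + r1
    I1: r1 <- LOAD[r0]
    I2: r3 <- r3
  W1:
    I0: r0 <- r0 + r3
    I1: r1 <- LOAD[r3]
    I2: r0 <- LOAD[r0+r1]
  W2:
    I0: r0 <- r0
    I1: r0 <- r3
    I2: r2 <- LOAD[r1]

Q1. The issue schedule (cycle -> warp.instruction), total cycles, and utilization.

cycle 0: W0.I0
cycle 1: W1.I0
cycle 2: W2.I0
cycle 3: W0.I1
cycle 4: W1.I1
cycle 5: W2.I1
cycle 6: W0.I2
cycle 7: W2.I2
cycle 8: idle
cycle 9: W1.I2

Answer: 10 cycles, utilization 9/10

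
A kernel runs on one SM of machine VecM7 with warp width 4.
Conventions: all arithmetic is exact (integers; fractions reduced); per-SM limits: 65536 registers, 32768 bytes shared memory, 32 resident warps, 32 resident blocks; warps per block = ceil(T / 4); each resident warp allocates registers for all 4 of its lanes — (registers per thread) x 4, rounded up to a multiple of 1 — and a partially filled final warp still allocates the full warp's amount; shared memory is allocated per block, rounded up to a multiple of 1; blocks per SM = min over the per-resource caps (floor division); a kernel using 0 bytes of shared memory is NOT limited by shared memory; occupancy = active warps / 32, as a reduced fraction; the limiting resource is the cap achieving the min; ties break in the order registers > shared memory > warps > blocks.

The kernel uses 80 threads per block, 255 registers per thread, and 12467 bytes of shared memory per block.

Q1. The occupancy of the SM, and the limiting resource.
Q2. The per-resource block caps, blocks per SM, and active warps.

Answer: occupancy 5/8, limited by warps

registers: 3 blocks
shared memory: 2 blocks
warps: 1 block
blocks: 32 blocks

Answer: 1 block, 20 active warps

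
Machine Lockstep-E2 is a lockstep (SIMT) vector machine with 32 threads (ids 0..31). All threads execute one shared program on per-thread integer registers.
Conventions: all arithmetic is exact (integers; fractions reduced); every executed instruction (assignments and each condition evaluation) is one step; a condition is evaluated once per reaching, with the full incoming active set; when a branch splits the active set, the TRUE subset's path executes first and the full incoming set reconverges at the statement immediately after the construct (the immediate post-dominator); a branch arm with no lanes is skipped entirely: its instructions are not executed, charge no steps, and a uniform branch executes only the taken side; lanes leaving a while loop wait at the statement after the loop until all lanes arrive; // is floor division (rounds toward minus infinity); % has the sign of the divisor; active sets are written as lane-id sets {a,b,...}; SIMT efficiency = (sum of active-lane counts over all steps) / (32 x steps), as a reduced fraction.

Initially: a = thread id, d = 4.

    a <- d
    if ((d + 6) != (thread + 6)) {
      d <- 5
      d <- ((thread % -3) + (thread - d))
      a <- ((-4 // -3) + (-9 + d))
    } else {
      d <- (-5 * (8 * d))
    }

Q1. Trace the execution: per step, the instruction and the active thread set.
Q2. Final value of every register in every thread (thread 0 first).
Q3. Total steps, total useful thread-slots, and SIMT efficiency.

step 0: a <- d                       {0,1,2,3,4,5,6,7,8,9,10,11,12,13,14,15,16,17,18,19,20,21,22,23,24,25,26,27,28,29,30,31}
step 1: eval ((d + 6) != (thread + 6)) {0,1,2,3,4,5,6,7,8,9,10,11,12,13,14,15,16,17,18,19,20,21,22,23,24,25,26,27,28,29,30,31}
step 2: d <- 5                       {0,1,2,3,5,6,7,8,9,10,11,12,13,14,15,16,17,18,19,20,21,22,23,24,25,26,27,28,29,30,31}
step 3: d <- ((thread % -3) + (thread - d)) {0,1,2,3,5,6,7,8,9,10,11,12,13,14,15,16,17,18,19,20,21,22,23,24,25,26,27,28,29,30,31}
step 4: a <- ((-4 // -3) + (-9 + d)) {0,1,2,3,5,6,7,8,9,10,11,12,13,14,15,16,17,18,19,20,21,22,23,24,25,26,27,28,29,30,31}
step 5: d <- (-5 * (8 * d))          {4}

Answer: 6 steps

a: -13,-14,-12,-10,4,-9,-7,-8,-6,-4,-5,-3,-1,-2,0,2,1,3,5,4,6,8,7,9,11,10,12,14,13,15,17,16
d: -5,-6,-4,-2,-160,-1,1,0,2,4,3,5,7,6,8,10,9,11,13,12,14,16,15,17,19,18,20,22,21,23,25,24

steps = 6; useful = 158; efficiency = 158/192 = 79/96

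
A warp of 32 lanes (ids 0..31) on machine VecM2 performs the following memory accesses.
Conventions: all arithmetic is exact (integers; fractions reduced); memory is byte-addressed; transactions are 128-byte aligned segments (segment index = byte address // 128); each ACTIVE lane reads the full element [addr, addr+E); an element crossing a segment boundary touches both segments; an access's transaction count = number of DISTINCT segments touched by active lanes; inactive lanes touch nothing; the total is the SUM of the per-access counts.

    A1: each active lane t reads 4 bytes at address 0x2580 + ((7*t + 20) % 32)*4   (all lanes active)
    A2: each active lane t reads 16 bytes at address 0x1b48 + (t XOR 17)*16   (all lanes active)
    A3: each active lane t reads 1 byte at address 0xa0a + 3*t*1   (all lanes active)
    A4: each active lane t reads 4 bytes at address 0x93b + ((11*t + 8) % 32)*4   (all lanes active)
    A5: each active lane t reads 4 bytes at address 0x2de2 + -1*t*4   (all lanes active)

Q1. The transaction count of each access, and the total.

A1: 1 transaction
A2: 5 transactions
A3: 1 transaction
A4: 2 transactions
A5: 2 transactions

Answer: 1,5,1,2,2; total 11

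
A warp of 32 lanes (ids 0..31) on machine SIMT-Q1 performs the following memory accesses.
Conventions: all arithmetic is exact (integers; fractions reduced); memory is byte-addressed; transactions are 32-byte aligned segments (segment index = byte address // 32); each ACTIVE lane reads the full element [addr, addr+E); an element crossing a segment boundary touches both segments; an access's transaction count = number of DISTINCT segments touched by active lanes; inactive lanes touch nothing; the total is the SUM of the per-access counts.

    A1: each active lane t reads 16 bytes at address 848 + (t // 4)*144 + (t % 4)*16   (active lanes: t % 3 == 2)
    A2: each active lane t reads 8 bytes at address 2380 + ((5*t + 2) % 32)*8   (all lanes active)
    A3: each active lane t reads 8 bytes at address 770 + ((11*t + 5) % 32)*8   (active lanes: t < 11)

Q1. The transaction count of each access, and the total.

A1: 10 transactions
A2: 9 transactions
A3: 6 transactions

Answer: 10,9,6; total 25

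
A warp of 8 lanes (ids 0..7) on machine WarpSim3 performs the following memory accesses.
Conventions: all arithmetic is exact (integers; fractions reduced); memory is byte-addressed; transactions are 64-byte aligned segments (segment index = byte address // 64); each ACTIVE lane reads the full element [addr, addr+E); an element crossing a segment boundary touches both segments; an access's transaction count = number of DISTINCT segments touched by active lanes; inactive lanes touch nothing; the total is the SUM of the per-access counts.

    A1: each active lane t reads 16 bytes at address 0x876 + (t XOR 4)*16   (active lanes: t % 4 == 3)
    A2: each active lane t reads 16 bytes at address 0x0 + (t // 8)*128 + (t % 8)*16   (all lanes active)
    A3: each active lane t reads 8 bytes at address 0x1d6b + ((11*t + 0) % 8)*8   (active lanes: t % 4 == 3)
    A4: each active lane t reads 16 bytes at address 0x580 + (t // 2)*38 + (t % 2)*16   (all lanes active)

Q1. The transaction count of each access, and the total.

A1: 2 transactions
A2: 2 transactions
A3: 2 transactions
A4: 3 transactions

Answer: 2,2,2,3; total 9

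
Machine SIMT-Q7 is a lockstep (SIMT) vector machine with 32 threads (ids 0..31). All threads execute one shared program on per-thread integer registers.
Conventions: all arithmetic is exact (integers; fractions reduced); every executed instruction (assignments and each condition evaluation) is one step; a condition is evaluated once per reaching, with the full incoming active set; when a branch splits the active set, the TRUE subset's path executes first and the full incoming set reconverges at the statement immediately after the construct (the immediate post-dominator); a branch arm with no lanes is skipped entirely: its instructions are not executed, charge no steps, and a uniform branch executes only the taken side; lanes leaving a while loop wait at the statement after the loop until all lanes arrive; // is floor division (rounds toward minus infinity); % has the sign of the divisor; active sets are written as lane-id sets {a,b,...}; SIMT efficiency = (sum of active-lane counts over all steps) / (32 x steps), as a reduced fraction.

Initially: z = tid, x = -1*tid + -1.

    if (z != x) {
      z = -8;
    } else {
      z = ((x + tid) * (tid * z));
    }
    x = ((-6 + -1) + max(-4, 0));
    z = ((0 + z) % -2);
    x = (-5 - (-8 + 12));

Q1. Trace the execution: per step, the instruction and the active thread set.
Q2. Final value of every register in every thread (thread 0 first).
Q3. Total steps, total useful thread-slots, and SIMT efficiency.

step 0: eval (z != x)                {0,1,2,3,4,5,6,7,8,9,10,11,12,13,14,15,16,17,18,19,20,21,22,23,24,25,26,27,28,29,30,31}
step 1: z <- -8                      {0,1,2,3,4,5,6,7,8,9,10,11,12,13,14,15,16,17,18,19,20,21,22,23,24,25,26,27,28,29,30,31}
step 2: x <- ((-6 + -1) + max(-4, 0)) {0,1,2,3,4,5,6,7,8,9,10,11,12,13,14,15,16,17,18,19,20,21,22,23,24,25,26,27,28,29,30,31}
step 3: z <- ((0 + z) % -2)          {0,1,2,3,4,5,6,7,8,9,10,11,12,13,14,15,16,17,18,19,20,21,22,23,24,25,26,27,28,29,30,31}
step 4: x <- (-5 - (-8 + 12))        {0,1,2,3,4,5,6,7,8,9,10,11,12,13,14,15,16,17,18,19,20,21,22,23,24,25,26,27,28,29,30,31}

Answer: 5 steps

z: 0,0,0,0,0,0,0,0,0,0,0,0,0,0,0,0,0,0,0,0,0,0,0,0,0,0,0,0,0,0,0,0
x: -9,-9,-9,-9,-9,-9,-9,-9,-9,-9,-9,-9,-9,-9,-9,-9,-9,-9,-9,-9,-9,-9,-9,-9,-9,-9,-9,-9,-9,-9,-9,-9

steps = 5; useful = 160; efficiency = 160/160 = 1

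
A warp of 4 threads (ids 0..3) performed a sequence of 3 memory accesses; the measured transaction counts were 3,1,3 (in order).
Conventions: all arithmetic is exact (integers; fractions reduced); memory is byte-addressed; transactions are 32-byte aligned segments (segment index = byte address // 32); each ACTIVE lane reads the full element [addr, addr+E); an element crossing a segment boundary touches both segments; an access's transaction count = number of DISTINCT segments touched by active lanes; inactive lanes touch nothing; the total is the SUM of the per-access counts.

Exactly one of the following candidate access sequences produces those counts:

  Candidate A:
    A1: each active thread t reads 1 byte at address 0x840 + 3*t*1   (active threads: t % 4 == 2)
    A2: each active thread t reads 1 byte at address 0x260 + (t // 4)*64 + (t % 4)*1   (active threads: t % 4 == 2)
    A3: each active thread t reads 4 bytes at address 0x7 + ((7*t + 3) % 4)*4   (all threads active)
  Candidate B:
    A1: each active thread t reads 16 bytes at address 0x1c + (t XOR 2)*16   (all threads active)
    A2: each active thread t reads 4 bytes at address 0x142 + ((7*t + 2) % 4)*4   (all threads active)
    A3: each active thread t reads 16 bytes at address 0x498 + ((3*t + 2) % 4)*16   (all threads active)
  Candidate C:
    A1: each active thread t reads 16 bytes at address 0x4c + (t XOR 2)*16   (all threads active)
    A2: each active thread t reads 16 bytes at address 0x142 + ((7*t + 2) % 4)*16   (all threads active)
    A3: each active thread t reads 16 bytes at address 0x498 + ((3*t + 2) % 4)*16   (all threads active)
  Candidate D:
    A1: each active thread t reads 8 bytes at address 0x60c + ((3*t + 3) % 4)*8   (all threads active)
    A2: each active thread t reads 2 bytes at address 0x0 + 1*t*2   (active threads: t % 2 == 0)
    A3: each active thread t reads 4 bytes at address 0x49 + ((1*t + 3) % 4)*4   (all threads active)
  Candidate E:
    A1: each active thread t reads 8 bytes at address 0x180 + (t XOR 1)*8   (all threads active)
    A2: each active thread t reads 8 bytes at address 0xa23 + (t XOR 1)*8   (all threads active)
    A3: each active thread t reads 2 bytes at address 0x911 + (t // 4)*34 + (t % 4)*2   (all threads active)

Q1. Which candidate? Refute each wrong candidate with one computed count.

A: A1 gives 1 transaction, not 3
C: A2 gives 3 transactions, not 1
D: A1 gives 2 transactions, not 3
E: A1 gives 1 transaction, not 3
B: all counts match (3,1,3)

Answer: B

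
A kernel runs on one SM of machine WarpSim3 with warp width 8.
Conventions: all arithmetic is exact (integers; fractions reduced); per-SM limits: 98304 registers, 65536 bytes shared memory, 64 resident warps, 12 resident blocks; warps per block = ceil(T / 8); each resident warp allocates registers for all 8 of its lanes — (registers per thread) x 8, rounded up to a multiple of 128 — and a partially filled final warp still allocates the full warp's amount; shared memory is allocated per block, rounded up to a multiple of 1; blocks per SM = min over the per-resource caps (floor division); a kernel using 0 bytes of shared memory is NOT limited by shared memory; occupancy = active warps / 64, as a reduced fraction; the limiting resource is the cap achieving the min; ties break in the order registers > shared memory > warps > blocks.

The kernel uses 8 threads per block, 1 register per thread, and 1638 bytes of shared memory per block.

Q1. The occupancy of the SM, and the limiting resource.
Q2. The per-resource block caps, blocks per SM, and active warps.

Answer: occupancy 3/16, limited by blocks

registers: 768 blocks
shared memory: 40 blocks
warps: 64 blocks
blocks: 12 blocks

Answer: 12 blocks, 12 active warps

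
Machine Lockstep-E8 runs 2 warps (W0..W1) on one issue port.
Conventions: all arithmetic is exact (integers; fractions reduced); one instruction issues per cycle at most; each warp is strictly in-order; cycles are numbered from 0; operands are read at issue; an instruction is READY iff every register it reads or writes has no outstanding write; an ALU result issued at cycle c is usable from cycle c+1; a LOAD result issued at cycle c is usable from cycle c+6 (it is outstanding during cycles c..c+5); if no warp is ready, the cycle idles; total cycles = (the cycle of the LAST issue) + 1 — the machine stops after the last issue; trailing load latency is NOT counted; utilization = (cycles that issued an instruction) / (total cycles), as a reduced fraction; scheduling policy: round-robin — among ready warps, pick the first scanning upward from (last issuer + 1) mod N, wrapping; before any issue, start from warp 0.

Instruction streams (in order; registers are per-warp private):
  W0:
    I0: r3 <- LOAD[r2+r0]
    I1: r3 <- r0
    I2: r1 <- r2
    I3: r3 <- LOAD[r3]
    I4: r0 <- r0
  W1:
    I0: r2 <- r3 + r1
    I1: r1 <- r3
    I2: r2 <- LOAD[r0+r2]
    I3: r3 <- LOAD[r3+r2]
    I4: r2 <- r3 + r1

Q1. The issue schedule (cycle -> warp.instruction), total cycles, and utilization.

cycle 0: W0.I0
cycle 1: W1.I0
cycle 2: W1.I1
cycle 3: W1.I2
cycle 4: idle
cycle 5: idle
cycle 6: W0.I1
cycle 7: W0.I2
cycle 8: W0.I3
cycle 9: W1.I3
cycle 10: W0.I4
cycle 11: idle
cycle 12: idle
cycle 13: idle
cycle 14: idle
cycle 15: W1.I4

Answer: 16 cycles, utilization 5/8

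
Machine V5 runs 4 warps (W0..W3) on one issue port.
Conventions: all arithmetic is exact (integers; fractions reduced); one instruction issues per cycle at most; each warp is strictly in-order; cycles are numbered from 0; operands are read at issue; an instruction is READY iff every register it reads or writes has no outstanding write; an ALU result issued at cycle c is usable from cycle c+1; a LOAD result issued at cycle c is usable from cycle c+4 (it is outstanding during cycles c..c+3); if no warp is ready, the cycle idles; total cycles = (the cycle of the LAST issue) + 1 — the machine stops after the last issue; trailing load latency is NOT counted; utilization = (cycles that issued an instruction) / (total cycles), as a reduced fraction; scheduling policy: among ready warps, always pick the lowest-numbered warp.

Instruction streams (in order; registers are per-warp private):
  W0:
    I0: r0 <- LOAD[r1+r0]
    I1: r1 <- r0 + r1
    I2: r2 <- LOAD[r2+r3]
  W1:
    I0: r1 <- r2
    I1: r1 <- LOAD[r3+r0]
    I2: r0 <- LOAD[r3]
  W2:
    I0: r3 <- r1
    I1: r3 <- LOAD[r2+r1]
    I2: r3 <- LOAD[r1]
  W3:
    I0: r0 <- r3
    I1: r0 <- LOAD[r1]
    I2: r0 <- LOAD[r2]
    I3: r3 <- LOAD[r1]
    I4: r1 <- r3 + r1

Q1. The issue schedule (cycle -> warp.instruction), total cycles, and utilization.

cycle 0: W0.I0
cycle 1: W1.I0
cycle 2: W1.I1
cycle 3: W1.I2
cycle 4: W0.I1
cycle 5: W0.I2
cycle 6: W2.I0
cycle 7: W2.I1
cycle 8: W3.I0
cycle 9: W3.I1
cycle 10: idle
cycle 11: W2.I2
cycle 12: idle
cycle 13: W3.I2
cycle 14: W3.I3
cycle 15: idle
cycle 16: idle
cycle 17: idle
cycle 18: W3.I4

Answer: 19 cycles, utilization 14/19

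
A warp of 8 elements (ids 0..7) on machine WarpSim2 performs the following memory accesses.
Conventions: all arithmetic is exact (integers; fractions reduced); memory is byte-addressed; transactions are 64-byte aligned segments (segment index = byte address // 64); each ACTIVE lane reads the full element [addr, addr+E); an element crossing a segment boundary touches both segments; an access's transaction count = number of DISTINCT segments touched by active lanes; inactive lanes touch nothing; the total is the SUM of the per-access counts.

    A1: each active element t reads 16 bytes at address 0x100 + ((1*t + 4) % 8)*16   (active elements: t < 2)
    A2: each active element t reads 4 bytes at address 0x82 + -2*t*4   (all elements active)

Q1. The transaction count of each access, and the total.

A1: 1 transaction
A2: 2 transactions

Answer: 1,2; total 3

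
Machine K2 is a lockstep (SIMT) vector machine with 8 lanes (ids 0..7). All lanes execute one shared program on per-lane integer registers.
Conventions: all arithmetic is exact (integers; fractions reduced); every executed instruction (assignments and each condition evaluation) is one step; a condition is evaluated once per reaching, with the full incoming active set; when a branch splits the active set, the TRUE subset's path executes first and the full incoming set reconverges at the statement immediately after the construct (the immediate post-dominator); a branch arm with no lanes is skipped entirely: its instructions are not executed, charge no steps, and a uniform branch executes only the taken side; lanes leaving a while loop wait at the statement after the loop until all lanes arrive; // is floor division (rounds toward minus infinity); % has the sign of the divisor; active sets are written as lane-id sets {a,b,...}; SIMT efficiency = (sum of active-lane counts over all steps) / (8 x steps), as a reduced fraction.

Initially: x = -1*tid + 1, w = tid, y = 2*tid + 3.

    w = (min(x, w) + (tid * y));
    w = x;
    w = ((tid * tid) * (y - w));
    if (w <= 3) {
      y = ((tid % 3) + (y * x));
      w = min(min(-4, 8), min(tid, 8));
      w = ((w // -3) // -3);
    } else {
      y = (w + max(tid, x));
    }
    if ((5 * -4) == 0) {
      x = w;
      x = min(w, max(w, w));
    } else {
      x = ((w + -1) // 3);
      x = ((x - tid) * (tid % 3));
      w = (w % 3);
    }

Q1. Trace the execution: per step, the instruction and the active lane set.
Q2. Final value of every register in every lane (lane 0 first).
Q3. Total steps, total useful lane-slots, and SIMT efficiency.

step 0: w <- (min(x, w) + (tid * y)) {0,1,2,3,4,5,6,7}
step 1: w <- x                       {0,1,2,3,4,5,6,7}
step 2: w <- ((tid * tid) * (y - w)) {0,1,2,3,4,5,6,7}
step 3: eval (w <= 3)                {0,1,2,3,4,5,6,7}
step 4: y <- ((tid % 3) + (y * x))   {0}
step 5: w <- min(min(-4, 8), min(tid, 8)) {0}
step 6: w <- ((w // -3) // -3)       {0}
step 7: y <- (w + max(tid, x))       {1,2,3,4,5,6,7}
step 8: eval ((5 * -4) == 0)         {0,1,2,3,4,5,6,7}
step 9: x <- ((w + -1) // 3)         {0,1,2,3,4,5,6,7}
step 10: x <- ((x - tid) * (tid % 3)) {0,1,2,3,4,5,6,7}
step 11: w <- (w % 3)                 {0,1,2,3,4,5,6,7}

Answer: 12 steps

x: 0,0,16,0,70,272,0,368
w: 2,2,2,0,2,2,0,2
y: 3,6,34,102,228,430,726,1134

steps = 12; useful = 74; efficiency = 74/96 = 37/48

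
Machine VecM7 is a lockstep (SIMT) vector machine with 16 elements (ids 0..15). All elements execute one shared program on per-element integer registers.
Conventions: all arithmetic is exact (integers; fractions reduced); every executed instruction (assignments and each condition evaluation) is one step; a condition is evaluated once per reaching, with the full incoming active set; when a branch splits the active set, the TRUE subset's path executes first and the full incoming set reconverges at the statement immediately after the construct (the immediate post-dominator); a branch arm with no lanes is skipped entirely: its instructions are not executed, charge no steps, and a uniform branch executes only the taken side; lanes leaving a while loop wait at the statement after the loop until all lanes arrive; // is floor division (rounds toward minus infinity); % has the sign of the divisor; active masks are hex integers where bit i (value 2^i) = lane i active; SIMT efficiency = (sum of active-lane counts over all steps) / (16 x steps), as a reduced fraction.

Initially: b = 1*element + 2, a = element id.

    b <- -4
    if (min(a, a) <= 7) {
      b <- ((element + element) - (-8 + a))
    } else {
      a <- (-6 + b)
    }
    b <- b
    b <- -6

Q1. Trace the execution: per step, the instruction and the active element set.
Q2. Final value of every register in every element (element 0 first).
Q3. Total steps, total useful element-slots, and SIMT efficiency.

step 0: b <- -4                      0xffff
step 1: eval (min(a, a) <= 7)        0xffff
step 2: b <- ((element + element) - (-8 + a)) 0x00ff
step 3: a <- (-6 + b)                0xff00
step 4: b <- b                       0xffff
step 5: b <- -6                      0xffff

Answer: 6 steps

b: -6,-6,-6,-6,-6,-6,-6,-6,-6,-6,-6,-6,-6,-6,-6,-6
a: 0,1,2,3,4,5,6,7,-10,-10,-10,-10,-10,-10,-10,-10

steps = 6; useful = 80; efficiency = 80/96 = 5/6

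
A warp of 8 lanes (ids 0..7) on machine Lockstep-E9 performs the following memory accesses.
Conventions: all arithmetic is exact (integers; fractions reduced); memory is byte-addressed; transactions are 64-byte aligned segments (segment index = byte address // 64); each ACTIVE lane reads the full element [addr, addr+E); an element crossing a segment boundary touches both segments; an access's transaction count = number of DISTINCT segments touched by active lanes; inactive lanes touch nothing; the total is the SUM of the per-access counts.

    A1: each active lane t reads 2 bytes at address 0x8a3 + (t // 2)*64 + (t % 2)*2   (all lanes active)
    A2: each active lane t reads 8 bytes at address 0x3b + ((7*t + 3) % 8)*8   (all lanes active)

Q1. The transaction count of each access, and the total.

A1: 4 transactions
A2: 2 transactions

Answer: 4,2; total 6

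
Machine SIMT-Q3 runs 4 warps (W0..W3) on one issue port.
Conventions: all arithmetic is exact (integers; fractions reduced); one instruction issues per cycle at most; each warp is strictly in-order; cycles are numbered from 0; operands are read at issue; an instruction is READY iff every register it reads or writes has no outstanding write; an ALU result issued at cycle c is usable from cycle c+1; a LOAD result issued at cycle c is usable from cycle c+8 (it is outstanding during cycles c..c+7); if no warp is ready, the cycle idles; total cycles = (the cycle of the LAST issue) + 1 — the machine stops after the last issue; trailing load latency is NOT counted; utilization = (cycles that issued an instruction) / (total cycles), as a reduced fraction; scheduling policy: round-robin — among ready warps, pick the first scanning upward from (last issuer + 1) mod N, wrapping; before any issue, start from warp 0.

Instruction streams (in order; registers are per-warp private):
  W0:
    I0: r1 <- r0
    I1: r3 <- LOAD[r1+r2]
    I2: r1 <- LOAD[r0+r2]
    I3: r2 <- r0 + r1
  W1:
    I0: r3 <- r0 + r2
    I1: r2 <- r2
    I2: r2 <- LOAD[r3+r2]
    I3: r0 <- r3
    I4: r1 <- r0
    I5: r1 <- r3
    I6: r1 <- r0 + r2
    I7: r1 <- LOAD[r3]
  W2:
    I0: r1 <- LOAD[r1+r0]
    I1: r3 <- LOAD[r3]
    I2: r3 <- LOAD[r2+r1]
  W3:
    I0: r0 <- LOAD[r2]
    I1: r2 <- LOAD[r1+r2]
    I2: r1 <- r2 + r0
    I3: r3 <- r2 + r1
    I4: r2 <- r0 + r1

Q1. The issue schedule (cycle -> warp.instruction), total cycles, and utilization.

cycle 0: W0.I0
cycle 1: W1.I0
cycle 2: W2.I0
cycle 3: W3.I0
cycle 4: W0.I1
cycle 5: W1.I1
cycle 6: W2.I1
cycle 7: W3.I1
cycle 8: W0.I2
cycle 9: W1.I2
cycle 10: W1.I3
cycle 11: W1.I4
cycle 12: W1.I5
cycle 13: idle
cycle 14: W2.I2
cycle 15: W3.I2
cycle 16: W0.I3
cycle 17: W1.I6
cycle 18: W3.I3
cycle 19: W1.I7
cycle 20: W3.I4

Answer: 21 cycles, utilization 20/21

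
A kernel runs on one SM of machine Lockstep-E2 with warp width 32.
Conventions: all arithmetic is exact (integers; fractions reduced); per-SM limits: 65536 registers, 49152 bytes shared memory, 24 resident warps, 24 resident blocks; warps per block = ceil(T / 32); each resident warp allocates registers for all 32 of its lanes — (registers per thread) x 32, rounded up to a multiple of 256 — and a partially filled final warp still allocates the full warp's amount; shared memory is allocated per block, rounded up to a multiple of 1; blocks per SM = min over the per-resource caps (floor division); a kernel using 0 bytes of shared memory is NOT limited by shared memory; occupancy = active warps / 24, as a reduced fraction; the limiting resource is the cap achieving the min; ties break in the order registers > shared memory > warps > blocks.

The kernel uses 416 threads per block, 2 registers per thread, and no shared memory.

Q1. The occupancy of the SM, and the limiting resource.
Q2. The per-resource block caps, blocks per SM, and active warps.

Answer: occupancy 13/24, limited by warps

registers: 19 blocks
shared memory: no limit (kernel uses none)
warps: 1 block
blocks: 24 blocks

Answer: 1 block, 13 active warps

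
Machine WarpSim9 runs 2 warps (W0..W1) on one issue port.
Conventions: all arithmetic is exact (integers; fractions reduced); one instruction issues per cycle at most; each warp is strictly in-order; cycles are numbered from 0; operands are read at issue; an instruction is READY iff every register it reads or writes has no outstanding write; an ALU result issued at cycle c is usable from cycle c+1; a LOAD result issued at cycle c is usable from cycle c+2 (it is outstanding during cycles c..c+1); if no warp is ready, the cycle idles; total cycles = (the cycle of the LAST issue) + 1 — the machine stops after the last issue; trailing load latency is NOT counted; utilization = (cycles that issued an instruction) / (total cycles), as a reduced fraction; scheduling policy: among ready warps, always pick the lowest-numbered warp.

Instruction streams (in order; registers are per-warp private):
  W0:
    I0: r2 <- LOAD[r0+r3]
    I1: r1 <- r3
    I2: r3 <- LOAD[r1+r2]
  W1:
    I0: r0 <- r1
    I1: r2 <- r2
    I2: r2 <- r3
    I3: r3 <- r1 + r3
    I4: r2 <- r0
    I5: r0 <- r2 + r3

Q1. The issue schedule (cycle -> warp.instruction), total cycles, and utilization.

cycle 0: W0.I0
cycle 1: W0.I1
cycle 2: W0.I2
cycle 3: W1.I0
cycle 4: W1.I1
cycle 5: W1.I2
cycle 6: W1.I3
cycle 7: W1.I4
cycle 8: W1.I5

Answer: 9 cycles, utilization 1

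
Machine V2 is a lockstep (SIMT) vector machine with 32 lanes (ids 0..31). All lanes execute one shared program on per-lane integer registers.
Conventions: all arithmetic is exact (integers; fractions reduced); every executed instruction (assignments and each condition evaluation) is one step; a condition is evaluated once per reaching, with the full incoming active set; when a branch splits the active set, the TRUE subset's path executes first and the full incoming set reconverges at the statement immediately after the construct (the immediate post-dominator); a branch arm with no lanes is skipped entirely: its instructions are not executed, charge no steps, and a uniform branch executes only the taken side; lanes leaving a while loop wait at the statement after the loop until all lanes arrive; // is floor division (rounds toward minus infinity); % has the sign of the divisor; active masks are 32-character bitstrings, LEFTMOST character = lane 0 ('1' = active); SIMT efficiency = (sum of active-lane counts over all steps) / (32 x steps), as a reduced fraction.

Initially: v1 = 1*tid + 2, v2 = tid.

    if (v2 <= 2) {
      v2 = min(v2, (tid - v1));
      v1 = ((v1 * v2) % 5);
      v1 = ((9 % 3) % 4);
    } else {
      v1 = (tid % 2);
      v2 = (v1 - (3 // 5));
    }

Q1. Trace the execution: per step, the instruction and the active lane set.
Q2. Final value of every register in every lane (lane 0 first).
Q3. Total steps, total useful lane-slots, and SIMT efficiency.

step 0: eval (v2 <= 2)               11111111111111111111111111111111
step 1: v2 <- min(v2, (tid - v1))    11100000000000000000000000000000
step 2: v1 <- ((v1 * v2) % 5)        11100000000000000000000000000000
step 3: v1 <- ((9 % 3) % 4)          11100000000000000000000000000000
step 4: v1 <- (tid % 2)              00011111111111111111111111111111
step 5: v2 <- (v1 - (3 // 5))        00011111111111111111111111111111

Answer: 6 steps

v1: 0,0,0,1,0,1,0,1,0,1,0,1,0,1,0,1,0,1,0,1,0,1,0,1,0,1,0,1,0,1,0,1
v2: -2,-2,-2,1,0,1,0,1,0,1,0,1,0,1,0,1,0,1,0,1,0,1,0,1,0,1,0,1,0,1,0,1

steps = 6; useful = 99; efficiency = 99/192 = 33/64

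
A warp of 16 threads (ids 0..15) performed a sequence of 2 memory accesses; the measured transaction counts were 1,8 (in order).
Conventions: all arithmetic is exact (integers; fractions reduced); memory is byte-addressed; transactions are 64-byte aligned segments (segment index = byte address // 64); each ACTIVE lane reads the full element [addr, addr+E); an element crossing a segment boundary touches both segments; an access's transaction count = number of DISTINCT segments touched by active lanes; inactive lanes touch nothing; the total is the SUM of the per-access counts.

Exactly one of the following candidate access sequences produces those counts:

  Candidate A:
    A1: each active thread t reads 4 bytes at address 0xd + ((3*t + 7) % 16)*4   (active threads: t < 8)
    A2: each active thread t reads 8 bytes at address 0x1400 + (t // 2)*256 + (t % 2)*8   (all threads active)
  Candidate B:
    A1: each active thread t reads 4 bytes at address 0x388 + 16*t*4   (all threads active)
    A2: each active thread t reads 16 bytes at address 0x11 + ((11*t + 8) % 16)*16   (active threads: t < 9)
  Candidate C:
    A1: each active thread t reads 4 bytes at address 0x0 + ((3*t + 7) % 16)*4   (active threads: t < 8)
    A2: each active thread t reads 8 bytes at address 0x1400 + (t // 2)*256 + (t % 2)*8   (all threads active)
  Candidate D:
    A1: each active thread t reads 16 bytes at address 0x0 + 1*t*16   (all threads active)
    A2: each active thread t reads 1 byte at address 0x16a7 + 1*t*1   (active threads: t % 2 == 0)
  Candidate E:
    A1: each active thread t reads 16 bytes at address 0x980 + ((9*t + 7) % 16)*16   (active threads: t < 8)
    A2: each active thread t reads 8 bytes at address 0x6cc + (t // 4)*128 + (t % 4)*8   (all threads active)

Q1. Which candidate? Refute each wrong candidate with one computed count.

A: A1 gives 2 transactions, not 1
B: A1 gives 16 transactions, not 1
D: A1 gives 4 transactions, not 1
E: A1 gives 4 transactions, not 1
C: all counts match (1,8)

Answer: C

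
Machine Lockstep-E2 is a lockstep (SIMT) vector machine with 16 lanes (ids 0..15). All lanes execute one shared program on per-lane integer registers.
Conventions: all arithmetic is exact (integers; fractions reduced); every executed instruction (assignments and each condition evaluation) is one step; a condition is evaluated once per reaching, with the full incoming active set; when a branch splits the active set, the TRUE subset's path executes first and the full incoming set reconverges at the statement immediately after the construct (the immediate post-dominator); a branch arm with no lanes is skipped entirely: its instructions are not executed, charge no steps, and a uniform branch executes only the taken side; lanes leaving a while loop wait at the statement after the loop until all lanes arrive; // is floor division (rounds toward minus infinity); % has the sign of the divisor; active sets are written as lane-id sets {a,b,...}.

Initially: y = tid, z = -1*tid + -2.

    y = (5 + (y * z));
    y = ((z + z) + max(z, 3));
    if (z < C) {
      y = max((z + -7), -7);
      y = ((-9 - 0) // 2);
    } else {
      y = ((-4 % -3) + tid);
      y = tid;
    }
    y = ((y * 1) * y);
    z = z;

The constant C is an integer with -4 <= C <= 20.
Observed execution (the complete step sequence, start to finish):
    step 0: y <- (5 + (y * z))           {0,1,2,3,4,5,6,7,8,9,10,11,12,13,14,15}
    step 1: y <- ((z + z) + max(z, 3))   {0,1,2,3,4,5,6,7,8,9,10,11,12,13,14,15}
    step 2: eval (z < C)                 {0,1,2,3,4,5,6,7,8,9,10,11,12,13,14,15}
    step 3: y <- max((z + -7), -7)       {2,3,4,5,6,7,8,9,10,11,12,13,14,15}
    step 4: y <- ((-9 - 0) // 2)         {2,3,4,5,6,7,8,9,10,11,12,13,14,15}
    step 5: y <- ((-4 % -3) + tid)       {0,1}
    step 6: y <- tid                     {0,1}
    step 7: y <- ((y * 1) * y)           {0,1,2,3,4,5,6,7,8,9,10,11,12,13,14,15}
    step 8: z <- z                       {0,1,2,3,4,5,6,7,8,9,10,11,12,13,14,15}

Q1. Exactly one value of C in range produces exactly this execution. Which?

Answer: C = -3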